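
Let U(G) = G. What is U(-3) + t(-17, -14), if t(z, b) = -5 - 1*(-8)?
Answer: 0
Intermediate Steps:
t(z, b) = 3 (t(z, b) = -5 + 8 = 3)
U(-3) + t(-17, -14) = -3 + 3 = 0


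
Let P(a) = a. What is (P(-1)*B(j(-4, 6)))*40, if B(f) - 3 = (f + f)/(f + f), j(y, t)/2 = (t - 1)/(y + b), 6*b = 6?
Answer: -160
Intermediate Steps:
b = 1 (b = (⅙)*6 = 1)
j(y, t) = 2*(-1 + t)/(1 + y) (j(y, t) = 2*((t - 1)/(y + 1)) = 2*((-1 + t)/(1 + y)) = 2*(-1 + t)/(1 + y))
B(f) = 4 (B(f) = 3 + (f + f)/(f + f) = 3 + (2*f)/((2*f)) = 3 + (2*f)*(1/(2*f)) = 3 + 1 = 4)
(P(-1)*B(j(-4, 6)))*40 = -1*4*40 = -4*40 = -160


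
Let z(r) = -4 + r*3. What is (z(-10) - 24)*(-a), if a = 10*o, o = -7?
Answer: -4060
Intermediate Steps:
z(r) = -4 + 3*r
a = -70 (a = 10*(-7) = -70)
(z(-10) - 24)*(-a) = ((-4 + 3*(-10)) - 24)*(-1*(-70)) = ((-4 - 30) - 24)*70 = (-34 - 24)*70 = -58*70 = -4060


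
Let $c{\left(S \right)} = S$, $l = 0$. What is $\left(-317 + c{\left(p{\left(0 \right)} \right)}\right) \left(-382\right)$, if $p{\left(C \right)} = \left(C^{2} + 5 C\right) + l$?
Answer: $121094$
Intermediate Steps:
$p{\left(C \right)} = C^{2} + 5 C$ ($p{\left(C \right)} = \left(C^{2} + 5 C\right) + 0 = C^{2} + 5 C$)
$\left(-317 + c{\left(p{\left(0 \right)} \right)}\right) \left(-382\right) = \left(-317 + 0 \left(5 + 0\right)\right) \left(-382\right) = \left(-317 + 0 \cdot 5\right) \left(-382\right) = \left(-317 + 0\right) \left(-382\right) = \left(-317\right) \left(-382\right) = 121094$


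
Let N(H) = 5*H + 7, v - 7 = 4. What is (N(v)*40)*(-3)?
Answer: -7440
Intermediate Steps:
v = 11 (v = 7 + 4 = 11)
N(H) = 7 + 5*H
(N(v)*40)*(-3) = ((7 + 5*11)*40)*(-3) = ((7 + 55)*40)*(-3) = (62*40)*(-3) = 2480*(-3) = -7440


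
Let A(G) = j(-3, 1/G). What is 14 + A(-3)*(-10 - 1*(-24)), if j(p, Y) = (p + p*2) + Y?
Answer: -350/3 ≈ -116.67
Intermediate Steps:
j(p, Y) = Y + 3*p (j(p, Y) = (p + 2*p) + Y = 3*p + Y = Y + 3*p)
A(G) = -9 + 1/G (A(G) = 1/G + 3*(-3) = 1/G - 9 = -9 + 1/G)
14 + A(-3)*(-10 - 1*(-24)) = 14 + (-9 + 1/(-3))*(-10 - 1*(-24)) = 14 + (-9 - 1/3)*(-10 + 24) = 14 - 28/3*14 = 14 - 392/3 = -350/3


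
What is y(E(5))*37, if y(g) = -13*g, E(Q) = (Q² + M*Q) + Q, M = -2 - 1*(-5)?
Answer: -21645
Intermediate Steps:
M = 3 (M = -2 + 5 = 3)
E(Q) = Q² + 4*Q (E(Q) = (Q² + 3*Q) + Q = Q² + 4*Q)
y(E(5))*37 = -65*(4 + 5)*37 = -65*9*37 = -13*45*37 = -585*37 = -21645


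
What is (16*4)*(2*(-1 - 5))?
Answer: -768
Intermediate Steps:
(16*4)*(2*(-1 - 5)) = 64*(2*(-6)) = 64*(-12) = -768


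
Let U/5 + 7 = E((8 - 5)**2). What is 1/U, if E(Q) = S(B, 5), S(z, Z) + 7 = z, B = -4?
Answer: -1/90 ≈ -0.011111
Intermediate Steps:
S(z, Z) = -7 + z
E(Q) = -11 (E(Q) = -7 - 4 = -11)
U = -90 (U = -35 + 5*(-11) = -35 - 55 = -90)
1/U = 1/(-90) = -1/90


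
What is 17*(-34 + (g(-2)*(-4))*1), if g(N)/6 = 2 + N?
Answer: -578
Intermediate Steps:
g(N) = 12 + 6*N (g(N) = 6*(2 + N) = 12 + 6*N)
17*(-34 + (g(-2)*(-4))*1) = 17*(-34 + ((12 + 6*(-2))*(-4))*1) = 17*(-34 + ((12 - 12)*(-4))*1) = 17*(-34 + (0*(-4))*1) = 17*(-34 + 0*1) = 17*(-34 + 0) = 17*(-34) = -578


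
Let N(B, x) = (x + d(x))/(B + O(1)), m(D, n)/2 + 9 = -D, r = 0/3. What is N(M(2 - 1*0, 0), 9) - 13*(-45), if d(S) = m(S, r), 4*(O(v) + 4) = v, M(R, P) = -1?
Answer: 11223/19 ≈ 590.68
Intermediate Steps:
O(v) = -4 + v/4
r = 0 (r = 0*(1/3) = 0)
m(D, n) = -18 - 2*D (m(D, n) = -18 + 2*(-D) = -18 - 2*D)
d(S) = -18 - 2*S
N(B, x) = (-18 - x)/(-15/4 + B) (N(B, x) = (x + (-18 - 2*x))/(B + (-4 + (1/4)*1)) = (-18 - x)/(B + (-4 + 1/4)) = (-18 - x)/(B - 15/4) = (-18 - x)/(-15/4 + B))
N(M(2 - 1*0, 0), 9) - 13*(-45) = 4*(-18 - 1*9)/(-15 + 4*(-1)) - 13*(-45) = 4*(-18 - 9)/(-15 - 4) + 585 = 4*(-27)/(-19) + 585 = 4*(-1/19)*(-27) + 585 = 108/19 + 585 = 11223/19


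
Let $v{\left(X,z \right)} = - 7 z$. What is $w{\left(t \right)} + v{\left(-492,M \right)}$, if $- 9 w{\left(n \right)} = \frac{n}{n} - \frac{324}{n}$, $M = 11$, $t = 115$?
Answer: $- \frac{79486}{1035} \approx -76.798$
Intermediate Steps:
$w{\left(n \right)} = - \frac{1}{9} + \frac{36}{n}$ ($w{\left(n \right)} = - \frac{\frac{n}{n} - \frac{324}{n}}{9} = - \frac{1 - \frac{324}{n}}{9} = - \frac{1}{9} + \frac{36}{n}$)
$w{\left(t \right)} + v{\left(-492,M \right)} = \frac{324 - 115}{9 \cdot 115} - 77 = \frac{1}{9} \cdot \frac{1}{115} \left(324 - 115\right) - 77 = \frac{1}{9} \cdot \frac{1}{115} \cdot 209 - 77 = \frac{209}{1035} - 77 = - \frac{79486}{1035}$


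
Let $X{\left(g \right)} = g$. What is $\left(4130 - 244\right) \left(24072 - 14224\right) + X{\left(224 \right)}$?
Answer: $38269552$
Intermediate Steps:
$\left(4130 - 244\right) \left(24072 - 14224\right) + X{\left(224 \right)} = \left(4130 - 244\right) \left(24072 - 14224\right) + 224 = 3886 \cdot 9848 + 224 = 38269328 + 224 = 38269552$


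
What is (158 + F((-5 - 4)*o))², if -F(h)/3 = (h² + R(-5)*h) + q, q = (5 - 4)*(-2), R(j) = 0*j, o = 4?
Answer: 13868176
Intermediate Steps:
R(j) = 0
q = -2 (q = 1*(-2) = -2)
F(h) = 6 - 3*h² (F(h) = -3*((h² + 0*h) - 2) = -3*((h² + 0) - 2) = -3*(h² - 2) = -3*(-2 + h²) = 6 - 3*h²)
(158 + F((-5 - 4)*o))² = (158 + (6 - 3*16*(-5 - 4)²))² = (158 + (6 - 3*(-9*4)²))² = (158 + (6 - 3*(-36)²))² = (158 + (6 - 3*1296))² = (158 + (6 - 3888))² = (158 - 3882)² = (-3724)² = 13868176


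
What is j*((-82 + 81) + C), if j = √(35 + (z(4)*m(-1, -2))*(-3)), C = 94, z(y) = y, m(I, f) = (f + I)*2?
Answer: 93*√107 ≈ 962.00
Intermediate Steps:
m(I, f) = 2*I + 2*f (m(I, f) = (I + f)*2 = 2*I + 2*f)
j = √107 (j = √(35 + (4*(2*(-1) + 2*(-2)))*(-3)) = √(35 + (4*(-2 - 4))*(-3)) = √(35 + (4*(-6))*(-3)) = √(35 - 24*(-3)) = √(35 + 72) = √107 ≈ 10.344)
j*((-82 + 81) + C) = √107*((-82 + 81) + 94) = √107*(-1 + 94) = √107*93 = 93*√107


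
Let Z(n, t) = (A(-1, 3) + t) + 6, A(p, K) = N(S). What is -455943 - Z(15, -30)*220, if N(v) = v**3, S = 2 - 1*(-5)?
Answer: -526123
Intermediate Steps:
S = 7 (S = 2 + 5 = 7)
A(p, K) = 343 (A(p, K) = 7**3 = 343)
Z(n, t) = 349 + t (Z(n, t) = (343 + t) + 6 = 349 + t)
-455943 - Z(15, -30)*220 = -455943 - (349 - 30)*220 = -455943 - 319*220 = -455943 - 1*70180 = -455943 - 70180 = -526123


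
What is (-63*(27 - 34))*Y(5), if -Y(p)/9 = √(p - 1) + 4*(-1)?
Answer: 7938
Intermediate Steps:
Y(p) = 36 - 9*√(-1 + p) (Y(p) = -9*(√(p - 1) + 4*(-1)) = -9*(√(-1 + p) - 4) = -9*(-4 + √(-1 + p)) = 36 - 9*√(-1 + p))
(-63*(27 - 34))*Y(5) = (-63*(27 - 34))*(36 - 9*√(-1 + 5)) = (-63*(-7))*(36 - 9*√4) = 441*(36 - 9*2) = 441*(36 - 18) = 441*18 = 7938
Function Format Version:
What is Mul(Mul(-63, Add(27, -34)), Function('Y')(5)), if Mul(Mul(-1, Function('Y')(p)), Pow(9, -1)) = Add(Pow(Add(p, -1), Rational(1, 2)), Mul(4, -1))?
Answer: 7938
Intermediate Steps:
Function('Y')(p) = Add(36, Mul(-9, Pow(Add(-1, p), Rational(1, 2)))) (Function('Y')(p) = Mul(-9, Add(Pow(Add(p, -1), Rational(1, 2)), Mul(4, -1))) = Mul(-9, Add(Pow(Add(-1, p), Rational(1, 2)), -4)) = Mul(-9, Add(-4, Pow(Add(-1, p), Rational(1, 2)))) = Add(36, Mul(-9, Pow(Add(-1, p), Rational(1, 2)))))
Mul(Mul(-63, Add(27, -34)), Function('Y')(5)) = Mul(Mul(-63, Add(27, -34)), Add(36, Mul(-9, Pow(Add(-1, 5), Rational(1, 2))))) = Mul(Mul(-63, -7), Add(36, Mul(-9, Pow(4, Rational(1, 2))))) = Mul(441, Add(36, Mul(-9, 2))) = Mul(441, Add(36, -18)) = Mul(441, 18) = 7938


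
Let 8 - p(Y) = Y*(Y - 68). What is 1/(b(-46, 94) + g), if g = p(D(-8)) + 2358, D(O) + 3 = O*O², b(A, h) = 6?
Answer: -1/297873 ≈ -3.3571e-6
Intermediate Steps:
D(O) = -3 + O³ (D(O) = -3 + O*O² = -3 + O³)
p(Y) = 8 - Y*(-68 + Y) (p(Y) = 8 - Y*(Y - 68) = 8 - Y*(-68 + Y))
g = -297879 (g = (8 - (-3 + (-8)³)² + 68*(-3 + (-8)³)) + 2358 = (8 - (-3 - 512)² + 68*(-3 - 512)) + 2358 = (8 - 1*(-515)² + 68*(-515)) + 2358 = (8 - 1*265225 - 35020) + 2358 = (8 - 265225 - 35020) + 2358 = -300237 + 2358 = -297879)
1/(b(-46, 94) + g) = 1/(6 - 297879) = 1/(-297873) = -1/297873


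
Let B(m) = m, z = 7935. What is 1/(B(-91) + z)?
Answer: 1/7844 ≈ 0.00012749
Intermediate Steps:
1/(B(-91) + z) = 1/(-91 + 7935) = 1/7844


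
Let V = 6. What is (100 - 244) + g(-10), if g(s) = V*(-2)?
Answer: -156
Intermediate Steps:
g(s) = -12 (g(s) = 6*(-2) = -12)
(100 - 244) + g(-10) = (100 - 244) - 12 = -144 - 12 = -156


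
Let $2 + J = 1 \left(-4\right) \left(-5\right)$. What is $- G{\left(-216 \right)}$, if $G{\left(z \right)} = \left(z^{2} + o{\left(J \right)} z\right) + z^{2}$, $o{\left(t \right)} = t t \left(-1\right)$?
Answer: $-163296$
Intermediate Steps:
$J = 18$ ($J = -2 + 1 \left(-4\right) \left(-5\right) = -2 - -20 = -2 + 20 = 18$)
$o{\left(t \right)} = - t^{2}$ ($o{\left(t \right)} = t^{2} \left(-1\right) = - t^{2}$)
$G{\left(z \right)} = - 324 z + 2 z^{2}$ ($G{\left(z \right)} = \left(z^{2} + - 18^{2} z\right) + z^{2} = \left(z^{2} + \left(-1\right) 324 z\right) + z^{2} = \left(z^{2} - 324 z\right) + z^{2} = - 324 z + 2 z^{2}$)
$- G{\left(-216 \right)} = - 2 \left(-216\right) \left(-162 - 216\right) = - 2 \left(-216\right) \left(-378\right) = \left(-1\right) 163296 = -163296$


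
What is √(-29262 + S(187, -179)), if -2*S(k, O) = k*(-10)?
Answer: I*√28327 ≈ 168.31*I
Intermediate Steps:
S(k, O) = 5*k (S(k, O) = -k*(-10)/2 = -(-5)*k = 5*k)
√(-29262 + S(187, -179)) = √(-29262 + 5*187) = √(-29262 + 935) = √(-28327) = I*√28327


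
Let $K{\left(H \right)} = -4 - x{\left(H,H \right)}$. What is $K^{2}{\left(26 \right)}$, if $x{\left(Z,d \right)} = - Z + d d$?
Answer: $427716$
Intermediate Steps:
$x{\left(Z,d \right)} = d^{2} - Z$ ($x{\left(Z,d \right)} = - Z + d^{2} = d^{2} - Z$)
$K{\left(H \right)} = -4 + H - H^{2}$ ($K{\left(H \right)} = -4 - \left(H^{2} - H\right) = -4 + H - H^{2}$)
$K^{2}{\left(26 \right)} = \left(-4 + 26 - 26^{2}\right)^{2} = \left(-4 + 26 - 676\right)^{2} = \left(-654\right)^{2} = 427716$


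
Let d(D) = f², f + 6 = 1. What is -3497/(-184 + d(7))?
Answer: 3497/159 ≈ 21.994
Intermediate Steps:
f = -5 (f = -6 + 1 = -5)
d(D) = 25 (d(D) = (-5)² = 25)
-3497/(-184 + d(7)) = -3497/(-184 + 25) = -3497/(-159) = -1/159*(-3497) = 3497/159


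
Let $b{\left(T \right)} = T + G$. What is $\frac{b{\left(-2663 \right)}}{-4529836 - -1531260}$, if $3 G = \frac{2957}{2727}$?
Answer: $\frac{10891523}{12265675128} \approx 0.00088797$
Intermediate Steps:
$G = \frac{2957}{8181}$ ($G = \frac{2957 \cdot \frac{1}{2727}}{3} = \frac{1}{3} \cdot \frac{2957}{2727} = \frac{2957}{8181} \approx 0.36145$)
$b{\left(T \right)} = \frac{2957}{8181} + T$ ($b{\left(T \right)} = T + \frac{2957}{8181} = \frac{2957}{8181} + T$)
$\frac{b{\left(-2663 \right)}}{-4529836 - -1531260} = \frac{\frac{2957}{8181} - 2663}{-4529836 - -1531260} = - \frac{21783046}{8181 \left(-4529836 + 1531260\right)} = - \frac{21783046}{8181 \left(-2998576\right)} = \left(- \frac{21783046}{8181}\right) \left(- \frac{1}{2998576}\right) = \frac{10891523}{12265675128}$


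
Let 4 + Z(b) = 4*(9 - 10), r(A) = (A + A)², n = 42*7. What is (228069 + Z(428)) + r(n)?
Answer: 573805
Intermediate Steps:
n = 294
r(A) = 4*A² (r(A) = (2*A)² = 4*A²)
Z(b) = -8 (Z(b) = -4 + 4*(9 - 10) = -4 + 4*(-1) = -4 - 4 = -8)
(228069 + Z(428)) + r(n) = (228069 - 8) + 4*294² = 228061 + 4*86436 = 228061 + 345744 = 573805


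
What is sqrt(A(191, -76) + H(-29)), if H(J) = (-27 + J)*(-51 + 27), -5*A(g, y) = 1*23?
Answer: sqrt(33485)/5 ≈ 36.598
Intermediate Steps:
A(g, y) = -23/5
H(J) = 648 - 24*J (H(J) = (-27 + J)*(-24) = 648 - 24*J)
sqrt(A(191, -76) + H(-29)) = sqrt(-23/5 + (648 - 24*(-29))) = sqrt(-23/5 + (648 + 696)) = sqrt(-23/5 + 1344) = sqrt(6697/5) = sqrt(33485)/5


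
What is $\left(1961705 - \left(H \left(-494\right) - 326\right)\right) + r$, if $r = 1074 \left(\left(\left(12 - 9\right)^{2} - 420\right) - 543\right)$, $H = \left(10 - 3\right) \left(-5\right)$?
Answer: $920145$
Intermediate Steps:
$H = -35$ ($H = 7 \left(-5\right) = -35$)
$r = -1024596$ ($r = 1074 \left(\left(3^{2} - 420\right) - 543\right) = 1074 \left(\left(9 - 420\right) - 543\right) = 1074 \left(-411 - 543\right) = 1074 \left(-954\right) = -1024596$)
$\left(1961705 - \left(H \left(-494\right) - 326\right)\right) + r = \left(1961705 - \left(\left(-35\right) \left(-494\right) - 326\right)\right) - 1024596 = \left(1961705 - \left(17290 - 326\right)\right) - 1024596 = \left(1961705 - 16964\right) - 1024596 = 1944741 - 1024596 = 920145$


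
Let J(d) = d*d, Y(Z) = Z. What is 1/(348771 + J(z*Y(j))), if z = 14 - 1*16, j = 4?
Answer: 1/348835 ≈ 2.8667e-6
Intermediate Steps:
z = -2 (z = 14 - 16 = -2)
J(d) = d²
1/(348771 + J(z*Y(j))) = 1/(348771 + (-2*4)²) = 1/(348771 + (-8)²) = 1/(348771 + 64) = 1/348835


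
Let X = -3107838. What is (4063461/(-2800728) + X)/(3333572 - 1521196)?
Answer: -2901404323175/1691990736576 ≈ -1.7148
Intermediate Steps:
(4063461/(-2800728) + X)/(3333572 - 1521196) = (4063461/(-2800728) - 3107838)/(3333572 - 1521196) = (4063461*(-1/2800728) - 3107838)/1812376 = (-1354487/933576 - 3107838)*(1/1812376) = -2901404323175/933576*1/1812376 = -2901404323175/1691990736576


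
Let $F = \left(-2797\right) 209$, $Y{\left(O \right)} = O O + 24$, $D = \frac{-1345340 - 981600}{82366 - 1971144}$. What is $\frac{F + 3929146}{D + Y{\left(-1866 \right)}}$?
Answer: $\frac{3158577950897}{3288344773690} \approx 0.96054$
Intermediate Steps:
$D = \frac{1163470}{944389}$ ($D = - \frac{2326940}{-1888778} = \left(-2326940\right) \left(- \frac{1}{1888778}\right) = \frac{1163470}{944389} \approx 1.232$)
$Y{\left(O \right)} = 24 + O^{2}$ ($Y{\left(O \right)} = O^{2} + 24 = 24 + O^{2}$)
$F = -584573$
$\frac{F + 3929146}{D + Y{\left(-1866 \right)}} = \frac{-584573 + 3929146}{\frac{1163470}{944389} + \left(24 + \left(-1866\right)^{2}\right)} = \frac{3344573}{\frac{1163470}{944389} + \left(24 + 3481956\right)} = \frac{3344573}{\frac{1163470}{944389} + 3481980} = \frac{3344573}{\frac{3288344773690}{944389}} = 3344573 \cdot \frac{944389}{3288344773690} = \frac{3158577950897}{3288344773690}$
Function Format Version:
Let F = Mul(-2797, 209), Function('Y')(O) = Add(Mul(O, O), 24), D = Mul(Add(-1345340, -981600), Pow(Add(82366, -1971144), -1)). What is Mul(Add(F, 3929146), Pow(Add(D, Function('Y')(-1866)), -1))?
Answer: Rational(3158577950897, 3288344773690) ≈ 0.96054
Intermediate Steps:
D = Rational(1163470, 944389) (D = Mul(-2326940, Pow(-1888778, -1)) = Mul(-2326940, Rational(-1, 1888778)) = Rational(1163470, 944389) ≈ 1.2320)
Function('Y')(O) = Add(24, Pow(O, 2)) (Function('Y')(O) = Add(Pow(O, 2), 24) = Add(24, Pow(O, 2)))
F = -584573
Mul(Add(F, 3929146), Pow(Add(D, Function('Y')(-1866)), -1)) = Mul(Add(-584573, 3929146), Pow(Add(Rational(1163470, 944389), Add(24, Pow(-1866, 2))), -1)) = Mul(3344573, Pow(Add(Rational(1163470, 944389), Add(24, 3481956)), -1)) = Mul(3344573, Pow(Add(Rational(1163470, 944389), 3481980), -1)) = Mul(3344573, Pow(Rational(3288344773690, 944389), -1)) = Mul(3344573, Rational(944389, 3288344773690)) = Rational(3158577950897, 3288344773690)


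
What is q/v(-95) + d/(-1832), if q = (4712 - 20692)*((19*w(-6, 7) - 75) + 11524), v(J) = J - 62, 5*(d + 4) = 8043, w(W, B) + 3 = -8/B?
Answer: 11650413448323/10066840 ≈ 1.1573e+6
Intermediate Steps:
w(W, B) = -3 - 8/B
d = 8023/5 (d = -4 + (⅕)*8043 = -4 + 8043/5 = 8023/5 ≈ 1604.6)
v(J) = -62 + J
q = -1271880160/7 (q = (4712 - 20692)*((19*(-3 - 8/7) - 75) + 11524) = -15980*((19*(-3 - 8*⅐) - 75) + 11524) = -15980*((19*(-3 - 8/7) - 75) + 11524) = -15980*((19*(-29/7) - 75) + 11524) = -15980*((-551/7 - 75) + 11524) = -15980*(-1076/7 + 11524) = -15980*79592/7 = -1271880160/7 ≈ -1.8170e+8)
q/v(-95) + d/(-1832) = -1271880160/(7*(-62 - 95)) + (8023/5)/(-1832) = -1271880160/7/(-157) + (8023/5)*(-1/1832) = -1271880160/7*(-1/157) - 8023/9160 = 1271880160/1099 - 8023/9160 = 11650413448323/10066840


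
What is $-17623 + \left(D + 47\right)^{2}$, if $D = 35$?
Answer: $-10899$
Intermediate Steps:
$-17623 + \left(D + 47\right)^{2} = -17623 + \left(35 + 47\right)^{2} = -17623 + 82^{2} = -17623 + 6724 = -10899$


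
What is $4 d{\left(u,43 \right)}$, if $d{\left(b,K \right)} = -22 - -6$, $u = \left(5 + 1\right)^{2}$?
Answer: $-64$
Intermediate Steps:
$u = 36$ ($u = 6^{2} = 36$)
$d{\left(b,K \right)} = -16$ ($d{\left(b,K \right)} = -22 + 6 = -16$)
$4 d{\left(u,43 \right)} = 4 \left(-16\right) = -64$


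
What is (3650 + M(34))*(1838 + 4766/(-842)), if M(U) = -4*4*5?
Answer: 2753951550/421 ≈ 6.5415e+6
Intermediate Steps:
M(U) = -80 (M(U) = -16*5 = -80)
(3650 + M(34))*(1838 + 4766/(-842)) = (3650 - 80)*(1838 + 4766/(-842)) = 3570*(1838 + 4766*(-1/842)) = 3570*(1838 - 2383/421) = 3570*(771415/421) = 2753951550/421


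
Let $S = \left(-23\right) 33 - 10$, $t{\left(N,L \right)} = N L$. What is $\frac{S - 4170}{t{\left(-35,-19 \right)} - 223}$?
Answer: $- \frac{4939}{442} \approx -11.174$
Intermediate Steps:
$t{\left(N,L \right)} = L N$
$S = -769$ ($S = -759 - 10 = -769$)
$\frac{S - 4170}{t{\left(-35,-19 \right)} - 223} = \frac{-769 - 4170}{\left(-19\right) \left(-35\right) - 223} = \frac{-769 - 4170}{665 - 223} = - \frac{4939}{442}$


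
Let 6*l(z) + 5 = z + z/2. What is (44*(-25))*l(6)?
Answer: -2200/3 ≈ -733.33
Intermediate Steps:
l(z) = -⅚ + z/4 (l(z) = -⅚ + (z + z/2)/6 = -⅚ + (3*z/2)/6 = -⅚ + z/4)
(44*(-25))*l(6) = (44*(-25))*(-⅚ + (¼)*6) = -1100*(-⅚ + 3/2) = -1100*⅔ = -2200/3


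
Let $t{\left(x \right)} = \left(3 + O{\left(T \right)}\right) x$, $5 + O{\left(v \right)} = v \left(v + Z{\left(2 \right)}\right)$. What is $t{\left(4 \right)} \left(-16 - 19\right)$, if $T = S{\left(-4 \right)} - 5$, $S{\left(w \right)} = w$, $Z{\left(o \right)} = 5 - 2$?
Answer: $-7280$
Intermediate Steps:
$Z{\left(o \right)} = 3$
$T = -9$ ($T = -4 - 5 = -9$)
$O{\left(v \right)} = -5 + v \left(3 + v\right)$ ($O{\left(v \right)} = -5 + v \left(v + 3\right) = -5 + v \left(3 + v\right)$)
$t{\left(x \right)} = 52 x$ ($t{\left(x \right)} = \left(3 + \left(-5 + \left(-9\right)^{2} + 3 \left(-9\right)\right)\right) x = \left(3 - -49\right) x = \left(3 + 49\right) x = 52 x$)
$t{\left(4 \right)} \left(-16 - 19\right) = 52 \cdot 4 \left(-16 - 19\right) = 208 \left(-35\right) = -7280$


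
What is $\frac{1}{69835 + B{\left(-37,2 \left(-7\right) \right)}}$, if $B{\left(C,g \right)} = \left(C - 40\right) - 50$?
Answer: $\frac{1}{69708} \approx 1.4346 \cdot 10^{-5}$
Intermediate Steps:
$B{\left(C,g \right)} = -90 + C$ ($B{\left(C,g \right)} = \left(-40 + C\right) - 50 = -90 + C$)
$\frac{1}{69835 + B{\left(-37,2 \left(-7\right) \right)}} = \frac{1}{69835 - 127} = \frac{1}{69708}$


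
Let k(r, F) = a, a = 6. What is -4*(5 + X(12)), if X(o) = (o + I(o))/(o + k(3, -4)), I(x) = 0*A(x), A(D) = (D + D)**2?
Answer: -68/3 ≈ -22.667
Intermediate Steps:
k(r, F) = 6
A(D) = 4*D**2 (A(D) = (2*D)**2 = 4*D**2)
I(x) = 0 (I(x) = 0*(4*x**2) = 0)
X(o) = o/(6 + o) (X(o) = (o + 0)/(o + 6) = o/(6 + o))
-4*(5 + X(12)) = -4*(5 + 12/(6 + 12)) = -4*(5 + 12/18) = -4*(5 + 12*(1/18)) = -4*(5 + 2/3) = -4*17/3 = -68/3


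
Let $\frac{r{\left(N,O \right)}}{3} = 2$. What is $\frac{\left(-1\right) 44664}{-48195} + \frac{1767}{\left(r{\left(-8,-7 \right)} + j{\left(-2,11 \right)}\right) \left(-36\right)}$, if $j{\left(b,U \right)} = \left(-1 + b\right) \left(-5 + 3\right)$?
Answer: $- \frac{813157}{257040} \approx -3.1635$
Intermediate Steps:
$r{\left(N,O \right)} = 6$ ($r{\left(N,O \right)} = 3 \cdot 2 = 6$)
$j{\left(b,U \right)} = 2 - 2 b$ ($j{\left(b,U \right)} = \left(-1 + b\right) \left(-2\right) = 2 - 2 b$)
$\frac{\left(-1\right) 44664}{-48195} + \frac{1767}{\left(r{\left(-8,-7 \right)} + j{\left(-2,11 \right)}\right) \left(-36\right)} = \frac{\left(-1\right) 44664}{-48195} + \frac{1767}{\left(6 + \left(2 - -4\right)\right) \left(-36\right)} = \left(-44664\right) \left(- \frac{1}{48195}\right) + \frac{1767}{\left(6 + \left(2 + 4\right)\right) \left(-36\right)} = \frac{14888}{16065} + \frac{1767}{\left(6 + 6\right) \left(-36\right)} = \frac{14888}{16065} + \frac{1767}{12 \left(-36\right)} = \frac{14888}{16065} + \frac{1767}{-432} = \frac{14888}{16065} + 1767 \left(- \frac{1}{432}\right) = \frac{14888}{16065} - \frac{589}{144} = - \frac{813157}{257040}$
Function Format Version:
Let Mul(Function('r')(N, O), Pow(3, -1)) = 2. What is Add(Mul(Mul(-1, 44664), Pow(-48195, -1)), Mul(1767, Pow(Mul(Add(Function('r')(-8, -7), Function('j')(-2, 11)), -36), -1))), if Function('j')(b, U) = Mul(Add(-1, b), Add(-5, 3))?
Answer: Rational(-813157, 257040) ≈ -3.1635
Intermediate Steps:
Function('r')(N, O) = 6 (Function('r')(N, O) = Mul(3, 2) = 6)
Function('j')(b, U) = Add(2, Mul(-2, b)) (Function('j')(b, U) = Mul(Add(-1, b), -2) = Add(2, Mul(-2, b)))
Add(Mul(Mul(-1, 44664), Pow(-48195, -1)), Mul(1767, Pow(Mul(Add(Function('r')(-8, -7), Function('j')(-2, 11)), -36), -1))) = Add(Mul(Mul(-1, 44664), Pow(-48195, -1)), Mul(1767, Pow(Mul(Add(6, Add(2, Mul(-2, -2))), -36), -1))) = Add(Mul(-44664, Rational(-1, 48195)), Mul(1767, Pow(Mul(Add(6, Add(2, 4)), -36), -1))) = Add(Rational(14888, 16065), Mul(1767, Pow(Mul(Add(6, 6), -36), -1))) = Add(Rational(14888, 16065), Mul(1767, Pow(Mul(12, -36), -1))) = Add(Rational(14888, 16065), Mul(1767, Pow(-432, -1))) = Add(Rational(14888, 16065), Mul(1767, Rational(-1, 432))) = Add(Rational(14888, 16065), Rational(-589, 144)) = Rational(-813157, 257040)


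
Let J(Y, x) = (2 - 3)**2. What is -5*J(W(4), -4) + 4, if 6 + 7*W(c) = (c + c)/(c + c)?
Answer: -1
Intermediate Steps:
W(c) = -5/7 (W(c) = -6/7 + ((c + c)/(c + c))/7 = -6/7 + ((2*c)/((2*c)))/7 = -6/7 + ((2*c)*(1/(2*c)))/7 = -6/7 + (1/7)*1 = -6/7 + 1/7 = -5/7)
J(Y, x) = 1 (J(Y, x) = (-1)**2 = 1)
-5*J(W(4), -4) + 4 = -5*1 + 4 = -5 + 4 = -1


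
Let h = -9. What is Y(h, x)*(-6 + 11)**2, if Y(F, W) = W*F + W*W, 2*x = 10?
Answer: -500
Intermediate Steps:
x = 5 (x = (1/2)*10 = 5)
Y(F, W) = W**2 + F*W (Y(F, W) = F*W + W**2 = W**2 + F*W)
Y(h, x)*(-6 + 11)**2 = (5*(-9 + 5))*(-6 + 11)**2 = (5*(-4))*5**2 = -20*25 = -500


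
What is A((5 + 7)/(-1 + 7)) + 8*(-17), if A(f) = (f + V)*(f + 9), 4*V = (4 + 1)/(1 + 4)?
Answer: -445/4 ≈ -111.25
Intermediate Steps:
V = ¼ (V = ((4 + 1)/(1 + 4))/4 = (5/5)/4 = (5*(⅕))/4 = (¼)*1 = ¼ ≈ 0.25000)
A(f) = (9 + f)*(¼ + f) (A(f) = (f + ¼)*(f + 9) = (¼ + f)*(9 + f) = (9 + f)*(¼ + f))
A((5 + 7)/(-1 + 7)) + 8*(-17) = (9/4 + ((5 + 7)/(-1 + 7))² + 37*((5 + 7)/(-1 + 7))/4) + 8*(-17) = (9/4 + (12/6)² + 37*(12/6)/4) - 136 = (9/4 + (12*(⅙))² + 37*(12*(⅙))/4) - 136 = (9/4 + 2² + (37/4)*2) - 136 = (9/4 + 4 + 37/2) - 136 = 99/4 - 136 = -445/4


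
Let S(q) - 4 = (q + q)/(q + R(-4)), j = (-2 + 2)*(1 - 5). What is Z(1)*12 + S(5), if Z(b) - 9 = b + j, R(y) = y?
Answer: 134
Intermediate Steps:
j = 0 (j = 0*(-4) = 0)
Z(b) = 9 + b (Z(b) = 9 + (b + 0) = 9 + b)
S(q) = 4 + 2*q/(-4 + q) (S(q) = 4 + (q + q)/(q - 4) = 4 + (2*q)/(-4 + q) = 4 + 2*q/(-4 + q))
Z(1)*12 + S(5) = (9 + 1)*12 + 2*(-8 + 3*5)/(-4 + 5) = 10*12 + 2*(-8 + 15)/1 = 120 + 2*1*7 = 120 + 14 = 134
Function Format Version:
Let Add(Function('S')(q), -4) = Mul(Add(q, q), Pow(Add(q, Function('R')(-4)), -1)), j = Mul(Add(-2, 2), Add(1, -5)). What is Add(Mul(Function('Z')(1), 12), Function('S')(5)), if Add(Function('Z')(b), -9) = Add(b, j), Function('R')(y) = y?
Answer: 134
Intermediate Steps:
j = 0 (j = Mul(0, -4) = 0)
Function('Z')(b) = Add(9, b) (Function('Z')(b) = Add(9, Add(b, 0)) = Add(9, b))
Function('S')(q) = Add(4, Mul(2, q, Pow(Add(-4, q), -1))) (Function('S')(q) = Add(4, Mul(Add(q, q), Pow(Add(q, -4), -1))) = Add(4, Mul(Mul(2, q), Pow(Add(-4, q), -1))) = Add(4, Mul(2, q, Pow(Add(-4, q), -1))))
Add(Mul(Function('Z')(1), 12), Function('S')(5)) = Add(Mul(Add(9, 1), 12), Mul(2, Pow(Add(-4, 5), -1), Add(-8, Mul(3, 5)))) = Add(Mul(10, 12), Mul(2, Pow(1, -1), Add(-8, 15))) = Add(120, Mul(2, 1, 7)) = Add(120, 14) = 134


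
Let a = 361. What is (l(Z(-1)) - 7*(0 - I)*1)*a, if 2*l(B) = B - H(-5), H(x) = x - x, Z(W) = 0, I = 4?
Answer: 10108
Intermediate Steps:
H(x) = 0
l(B) = B/2 (l(B) = (B - 1*0)/2 = (B + 0)/2 = B/2)
(l(Z(-1)) - 7*(0 - I)*1)*a = ((½)*0 - 7*(0 - 1*4)*1)*361 = (0 - 7*(0 - 4)*1)*361 = (0 - 7*(-4)*1)*361 = (0 + 28*1)*361 = (0 + 28)*361 = 28*361 = 10108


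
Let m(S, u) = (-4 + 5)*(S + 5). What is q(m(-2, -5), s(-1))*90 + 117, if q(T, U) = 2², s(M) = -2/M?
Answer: 477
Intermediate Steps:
m(S, u) = 5 + S (m(S, u) = 1*(5 + S) = 5 + S)
q(T, U) = 4
q(m(-2, -5), s(-1))*90 + 117 = 4*90 + 117 = 360 + 117 = 477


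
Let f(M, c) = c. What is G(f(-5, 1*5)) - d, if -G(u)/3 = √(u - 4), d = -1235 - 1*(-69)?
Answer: 1163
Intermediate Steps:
d = -1166 (d = -1235 + 69 = -1166)
G(u) = -3*√(-4 + u) (G(u) = -3*√(u - 4) = -3*√(-4 + u))
G(f(-5, 1*5)) - d = -3*√(-4 + 1*5) - 1*(-1166) = -3*√(-4 + 5) + 1166 = -3*√1 + 1166 = -3*1 + 1166 = -3 + 1166 = 1163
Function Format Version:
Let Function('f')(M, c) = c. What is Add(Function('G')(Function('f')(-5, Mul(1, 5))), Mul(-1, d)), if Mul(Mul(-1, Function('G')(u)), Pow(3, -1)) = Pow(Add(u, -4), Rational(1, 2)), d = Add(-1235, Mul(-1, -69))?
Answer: 1163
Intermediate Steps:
d = -1166 (d = Add(-1235, 69) = -1166)
Function('G')(u) = Mul(-3, Pow(Add(-4, u), Rational(1, 2))) (Function('G')(u) = Mul(-3, Pow(Add(u, -4), Rational(1, 2))) = Mul(-3, Pow(Add(-4, u), Rational(1, 2))))
Add(Function('G')(Function('f')(-5, Mul(1, 5))), Mul(-1, d)) = Add(Mul(-3, Pow(Add(-4, Mul(1, 5)), Rational(1, 2))), Mul(-1, -1166)) = Add(Mul(-3, Pow(Add(-4, 5), Rational(1, 2))), 1166) = Add(Mul(-3, Pow(1, Rational(1, 2))), 1166) = Add(Mul(-3, 1), 1166) = Add(-3, 1166) = 1163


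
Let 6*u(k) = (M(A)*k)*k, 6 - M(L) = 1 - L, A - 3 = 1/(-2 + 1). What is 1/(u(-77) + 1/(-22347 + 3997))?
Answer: 27525/190395011 ≈ 0.00014457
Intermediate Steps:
A = 2 (A = 3 + 1/(-2 + 1) = 3 + 1/(-1) = 3 - 1 = 2)
M(L) = 5 + L (M(L) = 6 - (1 - L) = 6 + (-1 + L) = 5 + L)
u(k) = 7*k**2/6 (u(k) = (((5 + 2)*k)*k)/6 = ((7*k)*k)/6 = (7*k**2)/6 = 7*k**2/6)
1/(u(-77) + 1/(-22347 + 3997)) = 1/((7/6)*(-77)**2 + 1/(-22347 + 3997)) = 1/((7/6)*5929 + 1/(-18350)) = 1/(41503/6 - 1/18350) = 1/(190395011/27525) = 27525/190395011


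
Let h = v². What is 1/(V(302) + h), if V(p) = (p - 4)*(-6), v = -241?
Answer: 1/56293 ≈ 1.7764e-5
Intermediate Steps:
V(p) = 24 - 6*p (V(p) = (-4 + p)*(-6) = 24 - 6*p)
h = 58081 (h = (-241)² = 58081)
1/(V(302) + h) = 1/((24 - 6*302) + 58081) = 1/((24 - 1812) + 58081) = 1/(-1788 + 58081) = 1/56293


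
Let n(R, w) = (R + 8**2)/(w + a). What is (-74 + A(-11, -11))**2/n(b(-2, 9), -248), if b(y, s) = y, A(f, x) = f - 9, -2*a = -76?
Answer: -927780/31 ≈ -29928.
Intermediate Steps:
a = 38 (a = -1/2*(-76) = 38)
A(f, x) = -9 + f
n(R, w) = (64 + R)/(38 + w) (n(R, w) = (R + 8**2)/(w + 38) = (R + 64)/(38 + w) = (64 + R)/(38 + w))
(-74 + A(-11, -11))**2/n(b(-2, 9), -248) = (-74 + (-9 - 11))**2/(((64 - 2)/(38 - 248))) = (-74 - 20)**2/((62/(-210))) = (-94)**2/((-1/210*62)) = 8836/(-31/105) = 8836*(-105/31) = -927780/31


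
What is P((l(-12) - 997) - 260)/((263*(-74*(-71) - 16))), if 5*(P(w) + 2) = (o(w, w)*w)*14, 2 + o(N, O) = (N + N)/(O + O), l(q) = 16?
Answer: 2894/1147995 ≈ 0.0025209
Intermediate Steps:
o(N, O) = -2 + N/O (o(N, O) = -2 + (N + N)/(O + O) = -2 + (2*N)/((2*O)) = -2 + (2*N)*(1/(2*O)) = -2 + N/O)
P(w) = -2 - 14*w/5 (P(w) = -2 + (((-2 + w/w)*w)*14)/5 = -2 + (((-2 + 1)*w)*14)/5 = -2 + (-w*14)/5 = -2 + (-14*w)/5 = -2 - 14*w/5)
P((l(-12) - 997) - 260)/((263*(-74*(-71) - 16))) = (-2 - 14*((16 - 997) - 260)/5)/((263*(-74*(-71) - 16))) = (-2 - 14*(-981 - 260)/5)/((263*(5254 - 16))) = (-2 - 14/5*(-1241))/((263*5238)) = (-2 + 17374/5)/1377594 = (17364/5)*(1/1377594) = 2894/1147995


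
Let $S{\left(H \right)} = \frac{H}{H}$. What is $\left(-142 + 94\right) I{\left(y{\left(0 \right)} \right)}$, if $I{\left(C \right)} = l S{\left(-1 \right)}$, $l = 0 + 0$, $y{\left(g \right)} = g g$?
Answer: $0$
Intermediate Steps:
$S{\left(H \right)} = 1$
$y{\left(g \right)} = g^{2}$
$l = 0$
$I{\left(C \right)} = 0$ ($I{\left(C \right)} = 0 \cdot 1 = 0$)
$\left(-142 + 94\right) I{\left(y{\left(0 \right)} \right)} = \left(-142 + 94\right) 0 = \left(-48\right) 0 = 0$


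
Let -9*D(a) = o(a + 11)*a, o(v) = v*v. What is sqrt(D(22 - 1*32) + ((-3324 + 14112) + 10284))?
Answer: sqrt(189658)/3 ≈ 145.17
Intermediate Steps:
o(v) = v**2
D(a) = -a*(11 + a)**2/9 (D(a) = -(a + 11)**2*a/9 = -(11 + a)**2*a/9 = -a*(11 + a)**2/9)
sqrt(D(22 - 1*32) + ((-3324 + 14112) + 10284)) = sqrt(-(22 - 1*32)*(11 + (22 - 1*32))**2/9 + ((-3324 + 14112) + 10284)) = sqrt(-(22 - 32)*(11 + (22 - 32))**2/9 + (10788 + 10284)) = sqrt(-1/9*(-10)*(11 - 10)**2 + 21072) = sqrt(-1/9*(-10)*1**2 + 21072) = sqrt(-1/9*(-10)*1 + 21072) = sqrt(10/9 + 21072) = sqrt(189658/9) = sqrt(189658)/3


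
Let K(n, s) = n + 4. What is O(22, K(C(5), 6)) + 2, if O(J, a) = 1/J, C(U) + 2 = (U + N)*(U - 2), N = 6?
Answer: 45/22 ≈ 2.0455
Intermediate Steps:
C(U) = -2 + (-2 + U)*(6 + U) (C(U) = -2 + (U + 6)*(U - 2) = -2 + (6 + U)*(-2 + U) = -2 + (-2 + U)*(6 + U))
K(n, s) = 4 + n
O(J, a) = 1/J
O(22, K(C(5), 6)) + 2 = 1/22 + 2 = 45/22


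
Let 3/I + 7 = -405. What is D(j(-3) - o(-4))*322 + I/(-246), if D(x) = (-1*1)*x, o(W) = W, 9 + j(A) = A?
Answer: 87027585/33784 ≈ 2576.0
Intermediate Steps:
j(A) = -9 + A
I = -3/412 (I = 3/(-7 - 405) = 3/(-412) = 3*(-1/412) = -3/412 ≈ -0.0072816)
D(x) = -x
D(j(-3) - o(-4))*322 + I/(-246) = -((-9 - 3) - 1*(-4))*322 - 3/412/(-246) = -(-12 + 4)*322 - 3/412*(-1/246) = -1*(-8)*322 + 1/33784 = 8*322 + 1/33784 = 2576 + 1/33784 = 87027585/33784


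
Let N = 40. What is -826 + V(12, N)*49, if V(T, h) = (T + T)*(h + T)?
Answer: 60326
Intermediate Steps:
V(T, h) = 2*T*(T + h) (V(T, h) = (2*T)*(T + h) = 2*T*(T + h))
-826 + V(12, N)*49 = -826 + (2*12*(12 + 40))*49 = -826 + (2*12*52)*49 = -826 + 1248*49 = -826 + 61152 = 60326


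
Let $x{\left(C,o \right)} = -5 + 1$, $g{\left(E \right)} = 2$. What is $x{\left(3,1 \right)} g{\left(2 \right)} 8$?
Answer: $-64$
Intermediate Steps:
$x{\left(C,o \right)} = -4$
$x{\left(3,1 \right)} g{\left(2 \right)} 8 = \left(-4\right) 2 \cdot 8 = \left(-8\right) 8 = -64$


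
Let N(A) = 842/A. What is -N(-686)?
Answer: 421/343 ≈ 1.2274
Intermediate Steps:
-N(-686) = -842/(-686) = -842*(-1)/686 = -1*(-421/343) = 421/343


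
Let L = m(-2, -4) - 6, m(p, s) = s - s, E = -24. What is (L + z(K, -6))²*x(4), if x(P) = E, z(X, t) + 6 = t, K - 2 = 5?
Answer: -7776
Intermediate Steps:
K = 7 (K = 2 + 5 = 7)
z(X, t) = -6 + t
m(p, s) = 0
x(P) = -24
L = -6 (L = 0 - 6 = -6)
(L + z(K, -6))²*x(4) = (-6 + (-6 - 6))²*(-24) = (-6 - 12)²*(-24) = (-18)²*(-24) = 324*(-24) = -7776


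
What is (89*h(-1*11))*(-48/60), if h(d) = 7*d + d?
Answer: 31328/5 ≈ 6265.6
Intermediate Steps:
h(d) = 8*d
(89*h(-1*11))*(-48/60) = (89*(8*(-1*11)))*(-48/60) = (89*(8*(-11)))*(-48*1/60) = (89*(-88))*(-⅘) = -7832*(-⅘) = 31328/5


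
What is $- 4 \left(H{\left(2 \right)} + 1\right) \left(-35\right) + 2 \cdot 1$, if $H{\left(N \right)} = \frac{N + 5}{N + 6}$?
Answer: $\frac{529}{2} \approx 264.5$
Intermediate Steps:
$H{\left(N \right)} = \frac{5 + N}{6 + N}$
$- 4 \left(H{\left(2 \right)} + 1\right) \left(-35\right) + 2 \cdot 1 = - 4 \left(\frac{5 + 2}{6 + 2} + 1\right) \left(-35\right) + 2 \cdot 1 = - 4 \left(\frac{1}{8} \cdot 7 + 1\right) \left(-35\right) + 2 = - 4 \left(\frac{7}{8} + 1\right) \left(-35\right) + 2 = \left(-4\right) \frac{15}{8} \left(-35\right) + 2 = \left(- \frac{15}{2}\right) \left(-35\right) + 2 = \frac{525}{2} + 2 = \frac{529}{2}$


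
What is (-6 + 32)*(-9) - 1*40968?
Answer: -41202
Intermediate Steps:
(-6 + 32)*(-9) - 1*40968 = 26*(-9) - 40968 = -234 - 40968 = -41202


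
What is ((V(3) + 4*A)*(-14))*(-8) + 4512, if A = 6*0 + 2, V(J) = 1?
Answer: 5520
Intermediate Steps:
A = 2 (A = 0 + 2 = 2)
((V(3) + 4*A)*(-14))*(-8) + 4512 = ((1 + 4*2)*(-14))*(-8) + 4512 = ((1 + 8)*(-14))*(-8) + 4512 = (9*(-14))*(-8) + 4512 = -126*(-8) + 4512 = 1008 + 4512 = 5520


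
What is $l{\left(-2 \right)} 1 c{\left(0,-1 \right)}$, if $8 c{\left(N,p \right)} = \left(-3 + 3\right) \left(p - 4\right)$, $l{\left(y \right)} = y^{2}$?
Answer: $0$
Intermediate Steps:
$c{\left(N,p \right)} = 0$ ($c{\left(N,p \right)} = \frac{\left(-3 + 3\right) \left(p - 4\right)}{8} = \frac{0 \left(-4 + p\right)}{8} = \frac{1}{8} \cdot 0 = 0$)
$l{\left(-2 \right)} 1 c{\left(0,-1 \right)} = \left(-2\right)^{2} \cdot 1 \cdot 0 = 4 \cdot 1 \cdot 0 = 4 \cdot 0 = 0$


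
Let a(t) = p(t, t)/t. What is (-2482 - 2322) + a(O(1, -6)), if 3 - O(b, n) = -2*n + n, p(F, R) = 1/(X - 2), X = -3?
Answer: -72059/15 ≈ -4803.9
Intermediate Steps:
p(F, R) = -⅕ (p(F, R) = 1/(-3 - 2) = 1/(-5) = -⅕)
O(b, n) = 3 + n (O(b, n) = 3 - (-2*n + n) = 3 - (-1)*n = 3 + n)
a(t) = -1/(5*t)
(-2482 - 2322) + a(O(1, -6)) = (-2482 - 2322) - 1/(5*(3 - 6)) = -4804 - ⅕/(-3) = -4804 - ⅕*(-⅓) = -4804 + 1/15 = -72059/15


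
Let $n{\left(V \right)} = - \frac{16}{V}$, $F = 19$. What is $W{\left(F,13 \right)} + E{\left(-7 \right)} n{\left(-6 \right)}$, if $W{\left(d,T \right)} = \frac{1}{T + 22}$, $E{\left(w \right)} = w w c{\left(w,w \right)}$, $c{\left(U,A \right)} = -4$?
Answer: $- \frac{54877}{105} \approx -522.64$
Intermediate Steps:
$E{\left(w \right)} = - 4 w^{2}$ ($E{\left(w \right)} = w w \left(-4\right) = w^{2} \left(-4\right) = - 4 w^{2}$)
$W{\left(d,T \right)} = \frac{1}{22 + T}$
$W{\left(F,13 \right)} + E{\left(-7 \right)} n{\left(-6 \right)} = \frac{1}{22 + 13} + - 4 \left(-7\right)^{2} \left(- \frac{16}{-6}\right) = \frac{1}{35} + \left(-4\right) 49 \left(\left(-16\right) \left(- \frac{1}{6}\right)\right) = \frac{1}{35} - \frac{1568}{3} = - \frac{54877}{105}$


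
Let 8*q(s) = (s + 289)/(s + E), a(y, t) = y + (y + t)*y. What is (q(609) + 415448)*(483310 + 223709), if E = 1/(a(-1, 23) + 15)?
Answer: 1430757660256014/4871 ≈ 2.9373e+11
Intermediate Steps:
a(y, t) = y + y*(t + y) (a(y, t) = y + (t + y)*y = y + y*(t + y))
E = -⅛ (E = 1/(-(1 + 23 - 1) + 15) = 1/(-1*23 + 15) = 1/(-23 + 15) = 1/(-8) = -⅛ ≈ -0.12500)
q(s) = (289 + s)/(8*(-⅛ + s)) (q(s) = ((s + 289)/(s - ⅛))/8 = ((289 + s)/(-⅛ + s))/8 = (289 + s)/(8*(-⅛ + s)))
(q(609) + 415448)*(483310 + 223709) = ((289 + 609)/(-1 + 8*609) + 415448)*(483310 + 223709) = (898/(-1 + 4872) + 415448)*707019 = (898/4871 + 415448)*707019 = (2023648106/4871)*707019 = 1430757660256014/4871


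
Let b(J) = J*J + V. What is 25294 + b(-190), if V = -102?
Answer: 61292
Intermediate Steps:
b(J) = -102 + J² (b(J) = J*J - 102 = J² - 102 = -102 + J²)
25294 + b(-190) = 25294 + (-102 + (-190)²) = 25294 + (-102 + 36100) = 25294 + 35998 = 61292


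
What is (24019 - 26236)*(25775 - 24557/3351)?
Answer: -63810778852/1117 ≈ -5.7127e+7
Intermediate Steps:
(24019 - 26236)*(25775 - 24557/3351) = -2217*(25775 - 24557*1/3351) = -2217*(25775 - 24557/3351) = -2217*86347468/3351 = -63810778852/1117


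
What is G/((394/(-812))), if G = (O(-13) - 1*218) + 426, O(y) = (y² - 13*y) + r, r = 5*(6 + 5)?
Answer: -244006/197 ≈ -1238.6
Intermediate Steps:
r = 55 (r = 5*11 = 55)
O(y) = 55 + y² - 13*y (O(y) = (y² - 13*y) + 55 = 55 + y² - 13*y)
G = 601 (G = ((55 + (-13)² - 13*(-13)) - 1*218) + 426 = ((55 + 169 + 169) - 218) + 426 = (393 - 218) + 426 = 175 + 426 = 601)
G/((394/(-812))) = 601/((394/(-812))) = 601/((394*(-1/812))) = 601/(-197/406) = 601*(-406/197) = -244006/197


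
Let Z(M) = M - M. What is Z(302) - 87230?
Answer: -87230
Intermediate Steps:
Z(M) = 0
Z(302) - 87230 = 0 - 87230 = -87230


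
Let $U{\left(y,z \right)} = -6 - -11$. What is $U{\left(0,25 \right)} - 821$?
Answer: $-816$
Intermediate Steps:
$U{\left(y,z \right)} = 5$ ($U{\left(y,z \right)} = -6 + 11 = 5$)
$U{\left(0,25 \right)} - 821 = 5 - 821 = -816$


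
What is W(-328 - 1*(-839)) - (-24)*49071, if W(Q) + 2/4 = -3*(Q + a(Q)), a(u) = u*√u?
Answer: 2352341/2 - 1533*√511 ≈ 1.1415e+6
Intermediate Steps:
a(u) = u^(3/2)
W(Q) = -½ - 3*Q - 3*Q^(3/2) (W(Q) = -½ - 3*(Q + Q^(3/2)) = -½ + (-3*Q - 3*Q^(3/2)) = -½ - 3*Q - 3*Q^(3/2))
W(-328 - 1*(-839)) - (-24)*49071 = (-½ - 3*(-328 - 1*(-839)) - 3*(-328 - 1*(-839))^(3/2)) - (-24)*49071 = (-½ - 3*(-328 + 839) - 3*(-328 + 839)^(3/2)) - 1*(-1177704) = (-½ - 3*511 - 1533*√511) + 1177704 = (-½ - 1533 - 1533*√511) + 1177704 = (-3067/2 - 1533*√511) + 1177704 = 2352341/2 - 1533*√511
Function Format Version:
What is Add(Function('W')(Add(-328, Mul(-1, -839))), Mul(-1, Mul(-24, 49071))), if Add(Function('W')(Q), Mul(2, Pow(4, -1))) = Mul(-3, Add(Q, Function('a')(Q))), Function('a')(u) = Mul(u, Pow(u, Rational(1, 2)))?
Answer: Add(Rational(2352341, 2), Mul(-1533, Pow(511, Rational(1, 2)))) ≈ 1.1415e+6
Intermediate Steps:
Function('a')(u) = Pow(u, Rational(3, 2))
Function('W')(Q) = Add(Rational(-1, 2), Mul(-3, Q), Mul(-3, Pow(Q, Rational(3, 2)))) (Function('W')(Q) = Add(Rational(-1, 2), Mul(-3, Add(Q, Pow(Q, Rational(3, 2))))) = Add(Rational(-1, 2), Add(Mul(-3, Q), Mul(-3, Pow(Q, Rational(3, 2))))) = Add(Rational(-1, 2), Mul(-3, Q), Mul(-3, Pow(Q, Rational(3, 2)))))
Add(Function('W')(Add(-328, Mul(-1, -839))), Mul(-1, Mul(-24, 49071))) = Add(Add(Rational(-1, 2), Mul(-3, Add(-328, Mul(-1, -839))), Mul(-3, Pow(Add(-328, Mul(-1, -839)), Rational(3, 2)))), Mul(-1, Mul(-24, 49071))) = Add(Add(Rational(-1, 2), Mul(-3, Add(-328, 839)), Mul(-3, Pow(Add(-328, 839), Rational(3, 2)))), Mul(-1, -1177704)) = Add(Add(Rational(-1, 2), Mul(-3, 511), Mul(-3, Pow(511, Rational(3, 2)))), 1177704) = Add(Add(Rational(-1, 2), -1533, Mul(-3, Mul(511, Pow(511, Rational(1, 2))))), 1177704) = Add(Add(Rational(-1, 2), -1533, Mul(-1533, Pow(511, Rational(1, 2)))), 1177704) = Add(Add(Rational(-3067, 2), Mul(-1533, Pow(511, Rational(1, 2)))), 1177704) = Add(Rational(2352341, 2), Mul(-1533, Pow(511, Rational(1, 2))))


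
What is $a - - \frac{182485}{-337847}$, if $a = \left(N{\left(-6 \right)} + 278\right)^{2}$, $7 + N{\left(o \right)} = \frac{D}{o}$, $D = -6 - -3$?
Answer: $\frac{99613120163}{1351388} \approx 73712.0$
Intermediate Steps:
$D = -3$ ($D = -6 + 3 = -3$)
$N{\left(o \right)} = -7 - \frac{3}{o}$
$a = \frac{294849}{4}$ ($a = \left(\left(-7 - \frac{3}{-6}\right) + 278\right)^{2} = \left(\left(-7 - - \frac{1}{2}\right) + 278\right)^{2} = \left(\left(-7 + \frac{1}{2}\right) + 278\right)^{2} = \left(- \frac{13}{2} + 278\right)^{2} = \left(\frac{543}{2}\right)^{2} = \frac{294849}{4} \approx 73712.0$)
$a - - \frac{182485}{-337847} = \frac{294849}{4} - - \frac{182485}{-337847} = \frac{294849}{4} - \left(-182485\right) \left(- \frac{1}{337847}\right) = \frac{294849}{4} - \frac{182485}{337847} = \frac{99613120163}{1351388}$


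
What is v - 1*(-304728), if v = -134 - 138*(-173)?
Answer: 328468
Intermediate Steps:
v = 23740 (v = -134 + 23874 = 23740)
v - 1*(-304728) = 23740 - 1*(-304728) = 23740 + 304728 = 328468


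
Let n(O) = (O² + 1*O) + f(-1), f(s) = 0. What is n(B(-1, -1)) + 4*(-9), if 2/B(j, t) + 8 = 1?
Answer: -1774/49 ≈ -36.204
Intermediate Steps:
B(j, t) = -2/7 (B(j, t) = 2/(-8 + 1) = 2/(-7) = 2*(-⅐) = -2/7)
n(O) = O + O² (n(O) = (O² + 1*O) + 0 = (O² + O) + 0 = (O + O²) + 0 = O + O²)
n(B(-1, -1)) + 4*(-9) = -2*(1 - 2/7)/7 + 4*(-9) = -2/7*5/7 - 36 = -10/49 - 36 = -1774/49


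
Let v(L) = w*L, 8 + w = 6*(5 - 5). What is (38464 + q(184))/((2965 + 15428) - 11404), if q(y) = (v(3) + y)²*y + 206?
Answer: 4749070/6989 ≈ 679.51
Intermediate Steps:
w = -8 (w = -8 + 6*(5 - 5) = -8 + 6*0 = -8 + 0 = -8)
v(L) = -8*L
q(y) = 206 + y*(-24 + y)² (q(y) = (-8*3 + y)²*y + 206 = (-24 + y)²*y + 206 = y*(-24 + y)² + 206 = 206 + y*(-24 + y)²)
(38464 + q(184))/((2965 + 15428) - 11404) = (38464 + (206 + 184*(-24 + 184)²))/((2965 + 15428) - 11404) = (38464 + (206 + 184*160²))/(18393 - 11404) = (38464 + (206 + 184*25600))/6989 = (38464 + (206 + 4710400))*(1/6989) = (38464 + 4710606)*(1/6989) = 4749070*(1/6989) = 4749070/6989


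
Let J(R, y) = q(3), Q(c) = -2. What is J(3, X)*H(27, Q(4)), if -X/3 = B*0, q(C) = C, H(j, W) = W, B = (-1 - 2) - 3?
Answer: -6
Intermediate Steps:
B = -6 (B = -3 - 3 = -6)
X = 0 (X = -(-18)*0 = -3*0 = 0)
J(R, y) = 3
J(3, X)*H(27, Q(4)) = 3*(-2) = -6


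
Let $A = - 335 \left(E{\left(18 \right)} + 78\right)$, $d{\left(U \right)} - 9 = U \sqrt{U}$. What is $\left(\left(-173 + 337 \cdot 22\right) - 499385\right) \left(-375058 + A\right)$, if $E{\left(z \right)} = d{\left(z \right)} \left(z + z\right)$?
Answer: $250859576832 + 320503858560 \sqrt{2} \approx 7.0412 \cdot 10^{11}$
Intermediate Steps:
$d{\left(U \right)} = 9 + U^{\frac{3}{2}}$ ($d{\left(U \right)} = 9 + U \sqrt{U} = 9 + U^{\frac{3}{2}}$)
$E{\left(z \right)} = 2 z \left(9 + z^{\frac{3}{2}}\right)$ ($E{\left(z \right)} = \left(9 + z^{\frac{3}{2}}\right) \left(z + z\right) = \left(9 + z^{\frac{3}{2}}\right) 2 z = 2 z \left(9 + z^{\frac{3}{2}}\right)$)
$A = -134670 - 651240 \sqrt{2}$ ($A = - 335 \left(2 \cdot 18 \left(9 + 18^{\frac{3}{2}}\right) + 78\right) = - 335 \left(2 \cdot 18 \left(9 + 54 \sqrt{2}\right) + 78\right) = - 335 \left(\left(324 + 1944 \sqrt{2}\right) + 78\right) = - 335 \left(402 + 1944 \sqrt{2}\right) = -134670 - 651240 \sqrt{2} \approx -1.0557 \cdot 10^{6}$)
$\left(\left(-173 + 337 \cdot 22\right) - 499385\right) \left(-375058 + A\right) = \left(\left(-173 + 337 \cdot 22\right) - 499385\right) \left(-375058 - \left(134670 + 651240 \sqrt{2}\right)\right) = \left(\left(-173 + 7414\right) - 499385\right) \left(-509728 - 651240 \sqrt{2}\right) = \left(7241 - 499385\right) \left(-509728 - 651240 \sqrt{2}\right) = - 492144 \left(-509728 - 651240 \sqrt{2}\right) = 250859576832 + 320503858560 \sqrt{2}$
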